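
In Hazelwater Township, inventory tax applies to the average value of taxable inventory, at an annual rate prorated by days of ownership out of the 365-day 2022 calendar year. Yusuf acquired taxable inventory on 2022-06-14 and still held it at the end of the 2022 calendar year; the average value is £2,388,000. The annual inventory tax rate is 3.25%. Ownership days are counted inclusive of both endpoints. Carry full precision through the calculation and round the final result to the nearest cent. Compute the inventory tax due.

£42,738.66

Days held (2022-06-14 to 2022-12-31): 201 out of 365
Tax = £2,388,000 × 3.25% × 201/365 = £42,738.6575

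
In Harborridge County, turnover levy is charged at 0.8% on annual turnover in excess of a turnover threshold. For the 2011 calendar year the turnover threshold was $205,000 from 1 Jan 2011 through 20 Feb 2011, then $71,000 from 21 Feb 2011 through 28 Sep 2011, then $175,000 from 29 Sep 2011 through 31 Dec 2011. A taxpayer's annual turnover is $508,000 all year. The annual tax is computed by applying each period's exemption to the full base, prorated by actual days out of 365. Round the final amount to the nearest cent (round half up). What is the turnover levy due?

$3,131.95

1 Jan – 20 Feb 2011: 51 days, exemption $205,000 → ($508,000 − $205,000) × 0.8% × 51/365 = $338.6959
21 Feb – 28 Sep 2011: 220 days, exemption $71,000 → ($508,000 − $71,000) × 0.8% × 220/365 = $2,107.1781
29 Sep – 31 Dec 2011: 94 days, exemption $175,000 → ($508,000 − $175,000) × 0.8% × 94/365 = $686.0712
Total = $3,131.9452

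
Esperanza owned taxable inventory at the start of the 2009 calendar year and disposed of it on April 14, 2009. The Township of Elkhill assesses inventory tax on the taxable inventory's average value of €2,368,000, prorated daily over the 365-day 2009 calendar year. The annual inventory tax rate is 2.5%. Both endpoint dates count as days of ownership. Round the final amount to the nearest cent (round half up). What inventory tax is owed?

€16,867.95

Days held (January 1 – April 14, 2009): 104 out of 365
Tax = €2,368,000 × 2.5% × 104/365 = €16,867.9452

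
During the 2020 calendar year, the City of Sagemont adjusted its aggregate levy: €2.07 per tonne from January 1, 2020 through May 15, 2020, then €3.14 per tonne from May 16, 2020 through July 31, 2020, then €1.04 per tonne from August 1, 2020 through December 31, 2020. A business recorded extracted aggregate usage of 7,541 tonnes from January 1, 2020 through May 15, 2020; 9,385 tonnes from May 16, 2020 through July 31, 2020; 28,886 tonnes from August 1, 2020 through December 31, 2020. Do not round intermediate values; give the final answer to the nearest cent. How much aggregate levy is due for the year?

January 1 – May 15, 2020: 7,541 tonnes at €2.07/tonne → €15,609.87
May 16 – July 31, 2020: 9,385 tonnes at €3.14/tonne → €29,468.90
August 1 – December 31, 2020: 28,886 tonnes at €1.04/tonne → €30,041.44

€75,120.21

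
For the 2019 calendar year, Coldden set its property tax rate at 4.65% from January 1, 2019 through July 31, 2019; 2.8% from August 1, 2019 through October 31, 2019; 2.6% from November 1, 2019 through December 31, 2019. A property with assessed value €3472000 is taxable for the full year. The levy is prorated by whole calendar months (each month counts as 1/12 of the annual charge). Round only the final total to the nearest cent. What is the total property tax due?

€133527.33

January 1 – July 31, 2019: 7 months at 4.65% → €3472000 × 4.65% × 7/12 = €94178.0000
August 1 – October 31, 2019: 3 months at 2.8% → €3472000 × 2.8% × 3/12 = €24304.0000
November 1 – December 31, 2019: 2 months at 2.6% → €3472000 × 2.6% × 2/12 = €15045.3333
Total = €133527.3333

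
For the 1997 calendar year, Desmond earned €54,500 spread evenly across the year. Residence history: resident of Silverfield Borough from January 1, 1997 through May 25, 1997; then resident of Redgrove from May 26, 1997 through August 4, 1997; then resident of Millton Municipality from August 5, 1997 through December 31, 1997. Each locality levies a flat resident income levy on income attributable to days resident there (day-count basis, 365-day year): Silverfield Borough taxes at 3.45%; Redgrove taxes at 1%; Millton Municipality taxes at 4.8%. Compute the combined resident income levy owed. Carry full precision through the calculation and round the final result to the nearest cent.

Silverfield Borough, January 1 – May 25, 1997: 145 days → €54,500 × 3.45% × 145/365 = €746.9486
Redgrove, May 26 – August 4, 1997: 71 days → €54,500 × 1% × 71/365 = €106.0137
Millton Municipality, August 5 – December 31, 1997: 149 days → €54,500 × 4.8% × 149/365 = €1,067.9014
Total = €1,920.8637

€1,920.86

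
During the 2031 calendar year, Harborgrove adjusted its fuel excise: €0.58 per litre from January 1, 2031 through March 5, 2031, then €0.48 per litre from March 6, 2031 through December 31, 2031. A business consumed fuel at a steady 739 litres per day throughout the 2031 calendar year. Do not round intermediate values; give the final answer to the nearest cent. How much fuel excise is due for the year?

January 1 – March 5, 2031: 64 days × 739 litres/day = 47,296 litres at €0.58/litre → €27,431.68
March 6 – December 31, 2031: 301 days × 739 litres/day = 222,439 litres at €0.48/litre → €106,770.72

€134,202.40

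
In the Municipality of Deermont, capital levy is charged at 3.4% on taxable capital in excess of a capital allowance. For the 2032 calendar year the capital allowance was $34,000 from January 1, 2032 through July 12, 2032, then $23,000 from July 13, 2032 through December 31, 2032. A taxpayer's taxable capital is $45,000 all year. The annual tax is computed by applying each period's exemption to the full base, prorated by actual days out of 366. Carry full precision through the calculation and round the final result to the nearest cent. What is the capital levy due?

January 1 – July 12, 2032: 194 days, exemption $34,000 → ($45,000 − $34,000) × 3.4% × 194/366 = $198.2404
July 13 – December 31, 2032: 172 days, exemption $23,000 → ($45,000 − $23,000) × 3.4% × 172/366 = $351.5191
Total = $549.7596

$549.76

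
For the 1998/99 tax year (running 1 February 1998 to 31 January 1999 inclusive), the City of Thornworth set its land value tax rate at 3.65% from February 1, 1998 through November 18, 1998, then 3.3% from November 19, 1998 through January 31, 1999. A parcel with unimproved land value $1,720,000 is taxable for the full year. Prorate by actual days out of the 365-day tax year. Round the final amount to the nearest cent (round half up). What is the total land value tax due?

$61,559.51

February 1 – November 18, 1998: 291 days at 3.65% → $1,720,000 × 3.65% × 291/365 = $50,052.0000
November 19, 1998 – January 31, 1999: 74 days at 3.3% → $1,720,000 × 3.3% × 74/365 = $11,507.5068
Total = $61,559.5068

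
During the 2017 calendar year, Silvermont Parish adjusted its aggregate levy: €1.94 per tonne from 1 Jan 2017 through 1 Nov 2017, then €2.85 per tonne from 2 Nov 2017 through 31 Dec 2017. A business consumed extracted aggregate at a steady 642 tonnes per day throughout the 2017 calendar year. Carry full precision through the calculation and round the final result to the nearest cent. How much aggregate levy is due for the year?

€489653.40

1 Jan – 1 Nov 2017: 305 days × 642 tonnes/day = 195,810 tonnes at €1.94/tonne → €379871.40
2 Nov – 31 Dec 2017: 60 days × 642 tonnes/day = 38,520 tonnes at €2.85/tonne → €109782.00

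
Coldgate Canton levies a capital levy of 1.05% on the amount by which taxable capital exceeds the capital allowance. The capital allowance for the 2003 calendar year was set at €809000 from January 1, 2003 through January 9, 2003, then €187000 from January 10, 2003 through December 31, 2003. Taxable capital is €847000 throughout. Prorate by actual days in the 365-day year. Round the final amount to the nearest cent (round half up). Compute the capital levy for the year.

January 1 – January 9, 2003: 9 days, exemption €809000 → (€847000 − €809000) × 1.05% × 9/365 = €9.8384
January 10 – December 31, 2003: 356 days, exemption €187000 → (€847000 − €187000) × 1.05% × 356/365 = €6759.1233
Total = €6768.9616

€6768.96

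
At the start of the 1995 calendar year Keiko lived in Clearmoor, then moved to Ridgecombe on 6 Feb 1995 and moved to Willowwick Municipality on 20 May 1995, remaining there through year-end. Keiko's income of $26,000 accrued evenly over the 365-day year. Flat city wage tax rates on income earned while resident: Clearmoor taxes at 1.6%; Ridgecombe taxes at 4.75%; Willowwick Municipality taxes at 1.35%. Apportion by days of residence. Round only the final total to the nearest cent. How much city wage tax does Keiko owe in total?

$606.87

Clearmoor, 1 Jan – 5 Feb 1995: 36 days → $26,000 × 1.6% × 36/365 = $41.0301
Ridgecombe, 6 Feb – 19 May 1995: 103 days → $26,000 × 4.75% × 103/365 = $348.5068
Willowwick Municipality, 20 May – 31 Dec 1995: 226 days → $26,000 × 1.35% × 226/365 = $217.3315
Total = $606.8685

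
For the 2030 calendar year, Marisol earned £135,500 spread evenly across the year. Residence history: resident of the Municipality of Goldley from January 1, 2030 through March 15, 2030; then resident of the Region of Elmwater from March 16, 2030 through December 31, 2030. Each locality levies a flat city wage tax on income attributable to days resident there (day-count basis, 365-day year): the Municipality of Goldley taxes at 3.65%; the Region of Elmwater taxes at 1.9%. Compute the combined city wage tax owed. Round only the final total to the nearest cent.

The Municipality of Goldley, January 1 – March 15, 2030: 74 days → £135,500 × 3.65% × 74/365 = £1,002.7000
The Region of Elmwater, March 16 – December 31, 2030: 291 days → £135,500 × 1.9% × 291/365 = £2,052.5466
Total = £3,055.2466

£3,055.25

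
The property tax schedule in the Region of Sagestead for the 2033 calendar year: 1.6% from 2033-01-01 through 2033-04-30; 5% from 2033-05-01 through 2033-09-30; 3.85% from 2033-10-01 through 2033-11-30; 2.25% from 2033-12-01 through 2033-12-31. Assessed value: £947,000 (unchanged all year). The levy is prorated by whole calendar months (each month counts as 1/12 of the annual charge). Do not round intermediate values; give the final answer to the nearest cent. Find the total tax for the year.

2033-01-01 to 2033-04-30: 4 months at 1.6% → £947,000 × 1.6% × 4/12 = £5,050.6667
2033-05-01 to 2033-09-30: 5 months at 5% → £947,000 × 5% × 5/12 = £19,729.1667
2033-10-01 to 2033-11-30: 2 months at 3.85% → £947,000 × 3.85% × 2/12 = £6,076.5833
2033-12-01 to 2033-12-31: 1 month at 2.25% → £947,000 × 2.25% × 1/12 = £1,775.6250
Total = £32,632.0417

£32,632.04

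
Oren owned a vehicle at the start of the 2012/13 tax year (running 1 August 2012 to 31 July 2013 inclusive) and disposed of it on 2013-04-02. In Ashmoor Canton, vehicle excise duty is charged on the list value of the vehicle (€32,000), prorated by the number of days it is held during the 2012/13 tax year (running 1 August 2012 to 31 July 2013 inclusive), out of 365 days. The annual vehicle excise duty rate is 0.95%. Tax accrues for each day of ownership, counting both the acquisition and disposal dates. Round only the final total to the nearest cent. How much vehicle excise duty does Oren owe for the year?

Days held (2012-08-01 to 2013-04-02): 245 out of 365
Tax = €32,000 × 0.95% × 245/365 = €204.0548

€204.05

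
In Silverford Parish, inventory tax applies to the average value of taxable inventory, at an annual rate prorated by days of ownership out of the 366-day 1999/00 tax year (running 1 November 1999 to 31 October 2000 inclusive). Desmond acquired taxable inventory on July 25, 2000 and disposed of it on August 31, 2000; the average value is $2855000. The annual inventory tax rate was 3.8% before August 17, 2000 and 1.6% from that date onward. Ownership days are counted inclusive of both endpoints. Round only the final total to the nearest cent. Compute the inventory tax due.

$8689.81

July 25 – August 16, 2000: 23 days at 3.8% → $2855000 × 3.8% × 23/366 = $6817.6776
August 17 – August 31, 2000: 15 days at 1.6% → $2855000 × 1.6% × 15/366 = $1872.1311
Total = $8689.8087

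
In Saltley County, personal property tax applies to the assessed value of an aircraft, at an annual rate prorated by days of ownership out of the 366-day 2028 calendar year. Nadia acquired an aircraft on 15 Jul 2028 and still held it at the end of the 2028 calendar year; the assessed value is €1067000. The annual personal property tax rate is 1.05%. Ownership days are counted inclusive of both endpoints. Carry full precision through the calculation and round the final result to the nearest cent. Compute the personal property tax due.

€5203.81

Days held (15 Jul – 31 Dec 2028): 170 out of 366
Tax = €1067000 × 1.05% × 170/366 = €5203.8115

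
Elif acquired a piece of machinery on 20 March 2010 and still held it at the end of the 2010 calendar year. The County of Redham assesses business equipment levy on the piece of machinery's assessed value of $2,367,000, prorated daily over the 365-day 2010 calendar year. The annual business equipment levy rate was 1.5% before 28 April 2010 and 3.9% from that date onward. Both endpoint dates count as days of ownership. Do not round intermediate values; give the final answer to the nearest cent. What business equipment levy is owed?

20 March – 27 April 2010: 39 days at 1.5% → $2,367,000 × 1.5% × 39/365 = $3,793.6849
28 April – 31 December 2010: 248 days at 3.9% → $2,367,000 × 3.9% × 248/365 = $62,722.2575
Total = $66,515.9425

$66,515.94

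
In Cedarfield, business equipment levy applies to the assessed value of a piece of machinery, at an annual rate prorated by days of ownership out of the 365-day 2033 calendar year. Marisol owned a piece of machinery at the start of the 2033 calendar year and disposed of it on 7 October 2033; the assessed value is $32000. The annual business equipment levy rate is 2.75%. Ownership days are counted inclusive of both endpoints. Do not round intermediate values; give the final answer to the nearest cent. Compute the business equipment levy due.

$675.07

Days held (1 January – 7 October 2033): 280 out of 365
Tax = $32000 × 2.75% × 280/365 = $675.0685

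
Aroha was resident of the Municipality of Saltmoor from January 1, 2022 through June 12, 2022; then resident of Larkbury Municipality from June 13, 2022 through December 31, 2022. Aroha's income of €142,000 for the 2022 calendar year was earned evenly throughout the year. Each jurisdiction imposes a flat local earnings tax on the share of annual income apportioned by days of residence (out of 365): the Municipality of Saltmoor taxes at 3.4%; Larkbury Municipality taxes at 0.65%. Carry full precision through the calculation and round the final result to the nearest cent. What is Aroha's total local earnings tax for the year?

The Municipality of Saltmoor, January 1 – June 12, 2022: 163 days → €142,000 × 3.4% × 163/365 = €2,156.0658
Larkbury Municipality, June 13 – December 31, 2022: 202 days → €142,000 × 0.65% × 202/365 = €510.8110
Total = €2,666.8767

€2,666.88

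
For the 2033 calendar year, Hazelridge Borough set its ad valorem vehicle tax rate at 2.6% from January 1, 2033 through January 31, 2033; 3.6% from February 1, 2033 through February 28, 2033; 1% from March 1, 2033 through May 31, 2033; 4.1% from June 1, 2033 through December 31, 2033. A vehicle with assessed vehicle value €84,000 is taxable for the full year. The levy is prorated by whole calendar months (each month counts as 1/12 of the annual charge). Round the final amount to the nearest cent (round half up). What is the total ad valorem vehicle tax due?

€2,653.00

January 1 – January 31, 2033: 1 month at 2.6% → €84,000 × 2.6% × 1/12 = €182.0000
February 1 – February 28, 2033: 1 month at 3.6% → €84,000 × 3.6% × 1/12 = €252.0000
March 1 – May 31, 2033: 3 months at 1% → €84,000 × 1% × 3/12 = €210.0000
June 1 – December 31, 2033: 7 months at 4.1% → €84,000 × 4.1% × 7/12 = €2,009.0000
Total = €2,653.0000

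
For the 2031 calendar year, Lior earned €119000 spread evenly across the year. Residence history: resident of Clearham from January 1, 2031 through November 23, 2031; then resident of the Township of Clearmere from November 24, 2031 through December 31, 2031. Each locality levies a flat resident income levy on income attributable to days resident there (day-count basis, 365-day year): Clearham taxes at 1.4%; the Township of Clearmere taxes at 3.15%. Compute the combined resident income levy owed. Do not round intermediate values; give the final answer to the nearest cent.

Clearham, January 1 – November 23, 2031: 327 days → €119000 × 1.4% × 327/365 = €1492.5534
The Township of Clearmere, November 24 – December 31, 2031: 38 days → €119000 × 3.15% × 38/365 = €390.2548
Total = €1882.8082

€1882.81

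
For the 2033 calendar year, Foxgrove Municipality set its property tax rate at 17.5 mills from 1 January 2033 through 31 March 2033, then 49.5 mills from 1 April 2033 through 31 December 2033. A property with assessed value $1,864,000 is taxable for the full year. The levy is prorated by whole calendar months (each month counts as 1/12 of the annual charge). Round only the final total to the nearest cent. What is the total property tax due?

1 January – 31 March 2033: 3 months at 17.5 mills → $1,864,000 × 1.75% × 3/12 = $8,155.0000
1 April – 31 December 2033: 9 months at 49.5 mills → $1,864,000 × 4.95% × 9/12 = $69,201.0000
Total = $77,356.0000

$77,356.00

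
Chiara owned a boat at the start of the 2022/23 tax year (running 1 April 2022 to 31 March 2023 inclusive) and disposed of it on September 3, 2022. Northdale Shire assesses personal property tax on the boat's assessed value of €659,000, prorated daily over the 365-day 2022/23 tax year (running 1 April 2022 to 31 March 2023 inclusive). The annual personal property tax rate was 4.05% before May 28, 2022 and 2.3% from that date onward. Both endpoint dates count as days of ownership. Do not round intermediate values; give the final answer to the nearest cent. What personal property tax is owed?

€8,279.03

April 1 – May 27, 2022: 57 days at 4.05% → €659,000 × 4.05% × 57/365 = €4,167.9493
May 28 – September 3, 2022: 99 days at 2.3% → €659,000 × 2.3% × 99/365 = €4,111.0767
Total = €8,279.0260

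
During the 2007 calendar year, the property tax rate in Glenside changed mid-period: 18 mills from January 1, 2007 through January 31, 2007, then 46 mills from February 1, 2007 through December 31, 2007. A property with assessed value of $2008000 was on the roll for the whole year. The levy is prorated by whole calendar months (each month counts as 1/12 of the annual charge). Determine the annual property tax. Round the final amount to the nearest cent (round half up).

$87682.67

January 1 – January 31, 2007: 1 month at 18 mills → $2008000 × 1.8% × 1/12 = $3012.0000
February 1 – December 31, 2007: 11 months at 46 mills → $2008000 × 4.6% × 11/12 = $84670.6667
Total = $87682.6667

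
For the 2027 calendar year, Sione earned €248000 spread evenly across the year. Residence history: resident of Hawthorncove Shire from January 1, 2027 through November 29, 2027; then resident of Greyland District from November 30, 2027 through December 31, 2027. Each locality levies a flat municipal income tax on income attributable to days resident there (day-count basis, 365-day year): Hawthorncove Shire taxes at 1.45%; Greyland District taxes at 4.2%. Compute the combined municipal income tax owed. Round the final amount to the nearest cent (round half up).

Hawthorncove Shire, January 1 – November 29, 2027: 333 days → €248000 × 1.45% × 333/365 = €3280.7342
Greyland District, November 30 – December 31, 2027: 32 days → €248000 × 4.2% × 32/365 = €913.1836
Total = €4193.9178

€4193.92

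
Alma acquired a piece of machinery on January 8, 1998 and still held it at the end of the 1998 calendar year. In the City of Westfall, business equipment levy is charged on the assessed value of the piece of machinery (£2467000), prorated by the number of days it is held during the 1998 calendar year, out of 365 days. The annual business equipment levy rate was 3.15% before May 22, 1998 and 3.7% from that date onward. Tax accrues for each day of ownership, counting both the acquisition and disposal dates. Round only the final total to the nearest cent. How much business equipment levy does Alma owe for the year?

January 8 – May 21, 1998: 134 days at 3.15% → £2467000 × 3.15% × 134/365 = £28529.3342
May 22 – December 31, 1998: 224 days at 3.7% → £2467000 × 3.7% × 224/365 = £56017.7973
Total = £84547.1315

£84547.13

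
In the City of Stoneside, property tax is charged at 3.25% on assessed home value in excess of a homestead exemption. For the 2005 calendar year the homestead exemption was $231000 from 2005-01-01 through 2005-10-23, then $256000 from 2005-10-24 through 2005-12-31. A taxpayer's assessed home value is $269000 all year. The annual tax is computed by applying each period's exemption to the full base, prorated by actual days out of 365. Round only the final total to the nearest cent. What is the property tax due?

2005-01-01 to 2005-10-23: 296 days, exemption $231000 → ($269000 − $231000) × 3.25% × 296/365 = $1001.5342
2005-10-24 to 2005-12-31: 69 days, exemption $256000 → ($269000 − $256000) × 3.25% × 69/365 = $79.8699
Total = $1081.4041

$1081.40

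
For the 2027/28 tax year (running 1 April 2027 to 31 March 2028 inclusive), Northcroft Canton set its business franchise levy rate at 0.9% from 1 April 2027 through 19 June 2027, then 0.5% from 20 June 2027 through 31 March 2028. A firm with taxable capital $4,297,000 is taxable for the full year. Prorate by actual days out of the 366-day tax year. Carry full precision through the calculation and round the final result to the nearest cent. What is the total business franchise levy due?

$25,241.94

1 April – 19 June 2027: 80 days at 0.9% → $4,297,000 × 0.9% × 80/366 = $8,453.1148
20 June 2027 – 31 March 2028: 286 days at 0.5% → $4,297,000 × 0.5% × 286/366 = $16,788.8251
Total = $25,241.9399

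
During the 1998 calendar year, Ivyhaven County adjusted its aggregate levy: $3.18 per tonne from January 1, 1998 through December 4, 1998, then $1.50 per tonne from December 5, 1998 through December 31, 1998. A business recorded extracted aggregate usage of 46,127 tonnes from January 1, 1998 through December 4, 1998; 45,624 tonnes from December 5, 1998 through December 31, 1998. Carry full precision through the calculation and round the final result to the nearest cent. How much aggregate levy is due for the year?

$215,119.86

January 1 – December 4, 1998: 46,127 tonnes at $3.18/tonne → $146,683.86
December 5 – December 31, 1998: 45,624 tonnes at $1.50/tonne → $68,436.00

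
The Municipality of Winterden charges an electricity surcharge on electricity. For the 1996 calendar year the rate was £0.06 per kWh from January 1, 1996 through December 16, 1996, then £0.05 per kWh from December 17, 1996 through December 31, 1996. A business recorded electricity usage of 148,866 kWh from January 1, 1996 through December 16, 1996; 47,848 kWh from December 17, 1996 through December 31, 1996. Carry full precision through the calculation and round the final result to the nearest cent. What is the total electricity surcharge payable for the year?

£11,324.36

January 1 – December 16, 1996: 148,866 kWh at £0.06/kWh → £8,931.96
December 17 – December 31, 1996: 47,848 kWh at £0.05/kWh → £2,392.40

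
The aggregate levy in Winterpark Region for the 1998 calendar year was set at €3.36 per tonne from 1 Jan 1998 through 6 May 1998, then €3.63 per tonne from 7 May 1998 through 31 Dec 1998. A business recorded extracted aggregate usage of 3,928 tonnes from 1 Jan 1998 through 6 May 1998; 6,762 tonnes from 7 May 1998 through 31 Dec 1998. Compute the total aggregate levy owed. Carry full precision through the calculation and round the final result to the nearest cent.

€37744.14

1 Jan – 6 May 1998: 3,928 tonnes at €3.36/tonne → €13198.08
7 May – 31 Dec 1998: 6,762 tonnes at €3.63/tonne → €24546.06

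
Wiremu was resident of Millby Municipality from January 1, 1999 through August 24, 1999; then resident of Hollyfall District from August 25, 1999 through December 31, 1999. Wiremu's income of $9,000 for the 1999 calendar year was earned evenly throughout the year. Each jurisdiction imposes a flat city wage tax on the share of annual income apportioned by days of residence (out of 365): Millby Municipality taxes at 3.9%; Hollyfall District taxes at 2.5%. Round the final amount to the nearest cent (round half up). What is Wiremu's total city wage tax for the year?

Millby Municipality, January 1 – August 24, 1999: 236 days → $9,000 × 3.9% × 236/365 = $226.9479
Hollyfall District, August 25 – December 31, 1999: 129 days → $9,000 × 2.5% × 129/365 = $79.5205
Total = $306.4685

$306.47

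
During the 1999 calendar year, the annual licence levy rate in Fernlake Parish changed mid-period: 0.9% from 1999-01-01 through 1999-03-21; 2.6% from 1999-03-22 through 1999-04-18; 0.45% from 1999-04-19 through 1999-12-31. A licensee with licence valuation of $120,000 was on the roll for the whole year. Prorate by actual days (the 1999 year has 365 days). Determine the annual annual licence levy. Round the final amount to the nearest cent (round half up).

$856.27

1999-01-01 to 1999-03-21: 80 days at 0.9% → $120,000 × 0.9% × 80/365 = $236.7123
1999-03-22 to 1999-04-18: 28 days at 2.6% → $120,000 × 2.6% × 28/365 = $239.3425
1999-04-19 to 1999-12-31: 257 days at 0.45% → $120,000 × 0.45% × 257/365 = $380.2192
Total = $856.2740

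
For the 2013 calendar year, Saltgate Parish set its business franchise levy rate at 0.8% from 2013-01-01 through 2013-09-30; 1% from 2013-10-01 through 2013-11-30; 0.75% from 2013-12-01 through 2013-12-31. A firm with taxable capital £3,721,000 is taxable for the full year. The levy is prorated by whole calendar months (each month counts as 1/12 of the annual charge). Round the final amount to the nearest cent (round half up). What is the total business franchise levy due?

2013-01-01 to 2013-09-30: 9 months at 0.8% → £3,721,000 × 0.8% × 9/12 = £22,326.0000
2013-10-01 to 2013-11-30: 2 months at 1% → £3,721,000 × 1% × 2/12 = £6,201.6667
2013-12-01 to 2013-12-31: 1 month at 0.75% → £3,721,000 × 0.75% × 1/12 = £2,325.6250
Total = £30,853.2917

£30,853.29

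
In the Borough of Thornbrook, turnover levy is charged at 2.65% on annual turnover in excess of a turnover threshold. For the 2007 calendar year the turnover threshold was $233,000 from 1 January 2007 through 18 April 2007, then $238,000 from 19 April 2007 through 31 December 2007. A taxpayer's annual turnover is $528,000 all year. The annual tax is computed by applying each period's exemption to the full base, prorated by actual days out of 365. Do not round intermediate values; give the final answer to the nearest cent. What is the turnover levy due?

$7,724.21

1 January – 18 April 2007: 108 days, exemption $233,000 → ($528,000 − $233,000) × 2.65% × 108/365 = $2,313.1233
19 April – 31 December 2007: 257 days, exemption $238,000 → ($528,000 − $238,000) × 2.65% × 257/365 = $5,411.0822
Total = $7,724.2055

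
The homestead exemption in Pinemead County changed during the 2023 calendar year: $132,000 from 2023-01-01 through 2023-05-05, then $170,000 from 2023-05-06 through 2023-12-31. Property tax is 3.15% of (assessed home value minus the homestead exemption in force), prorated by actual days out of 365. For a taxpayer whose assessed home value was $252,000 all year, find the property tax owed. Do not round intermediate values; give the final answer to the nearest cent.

$2,992.93

2023-01-01 to 2023-05-05: 125 days, exemption $132,000 → ($252,000 − $132,000) × 3.15% × 125/365 = $1,294.5205
2023-05-06 to 2023-12-31: 240 days, exemption $170,000 → ($252,000 − $170,000) × 3.15% × 240/365 = $1,698.4110
Total = $2,992.9315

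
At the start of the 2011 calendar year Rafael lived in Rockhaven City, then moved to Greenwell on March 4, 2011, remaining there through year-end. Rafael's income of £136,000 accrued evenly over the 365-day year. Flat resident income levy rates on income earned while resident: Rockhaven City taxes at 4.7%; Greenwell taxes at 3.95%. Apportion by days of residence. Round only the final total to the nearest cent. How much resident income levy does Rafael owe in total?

Rockhaven City, January 1 – March 3, 2011: 62 days → £136,000 × 4.7% × 62/365 = £1,085.7644
Greenwell, March 4 – December 31, 2011: 303 days → £136,000 × 3.95% × 303/365 = £4,459.4959
Total = £5,545.2603

£5,545.26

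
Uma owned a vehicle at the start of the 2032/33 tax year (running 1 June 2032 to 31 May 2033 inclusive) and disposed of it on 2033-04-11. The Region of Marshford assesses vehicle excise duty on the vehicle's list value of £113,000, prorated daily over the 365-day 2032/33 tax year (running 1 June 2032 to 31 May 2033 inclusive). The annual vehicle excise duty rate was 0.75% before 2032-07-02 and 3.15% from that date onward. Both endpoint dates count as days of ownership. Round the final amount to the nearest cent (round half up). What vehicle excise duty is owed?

2032-06-01 to 2032-07-01: 31 days at 0.75% → £113,000 × 0.75% × 31/365 = £71.9795
2032-07-02 to 2033-04-11: 284 days at 3.15% → £113,000 × 3.15% × 284/365 = £2,769.5836
Total = £2,841.5630

£2,841.56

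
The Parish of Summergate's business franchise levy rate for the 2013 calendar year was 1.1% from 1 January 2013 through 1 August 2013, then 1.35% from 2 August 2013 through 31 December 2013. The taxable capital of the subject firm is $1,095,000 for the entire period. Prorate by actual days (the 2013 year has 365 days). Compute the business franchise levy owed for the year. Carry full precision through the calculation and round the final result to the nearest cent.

1 January – 1 August 2013: 213 days at 1.1% → $1,095,000 × 1.1% × 213/365 = $7,029.0000
2 August – 31 December 2013: 152 days at 1.35% → $1,095,000 × 1.35% × 152/365 = $6,156.0000
Total = $13,185.0000

$13,185.00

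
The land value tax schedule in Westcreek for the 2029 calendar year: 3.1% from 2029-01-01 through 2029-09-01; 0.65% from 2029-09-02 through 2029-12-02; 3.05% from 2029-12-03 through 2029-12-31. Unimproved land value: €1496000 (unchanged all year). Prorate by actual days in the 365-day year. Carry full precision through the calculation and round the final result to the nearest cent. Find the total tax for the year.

€37078.26

2029-01-01 to 2029-09-01: 244 days at 3.1% → €1496000 × 3.1% × 244/365 = €31002.0384
2029-09-02 to 2029-12-02: 92 days at 0.65% → €1496000 × 0.65% × 92/365 = €2450.9808
2029-12-03 to 2029-12-31: 29 days at 3.05% → €1496000 × 3.05% × 29/365 = €3625.2384
Total = €37078.2575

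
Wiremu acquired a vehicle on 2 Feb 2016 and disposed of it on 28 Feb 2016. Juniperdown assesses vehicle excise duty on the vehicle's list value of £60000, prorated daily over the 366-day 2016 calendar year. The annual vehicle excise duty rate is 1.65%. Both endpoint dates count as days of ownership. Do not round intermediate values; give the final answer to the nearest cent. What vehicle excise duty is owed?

£73.03

Days held (2 Feb – 28 Feb 2016): 27 out of 366
Tax = £60000 × 1.65% × 27/366 = £73.0328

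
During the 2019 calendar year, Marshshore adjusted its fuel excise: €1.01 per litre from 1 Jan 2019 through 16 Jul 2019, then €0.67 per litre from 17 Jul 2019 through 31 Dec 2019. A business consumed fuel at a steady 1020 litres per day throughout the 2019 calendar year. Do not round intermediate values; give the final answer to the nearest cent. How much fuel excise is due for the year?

1 Jan – 16 Jul 2019: 197 days × 1020 litres/day = 200,940 litres at €1.01/litre → €202,949.40
17 Jul – 31 Dec 2019: 168 days × 1020 litres/day = 171,360 litres at €0.67/litre → €114,811.20

€317,760.60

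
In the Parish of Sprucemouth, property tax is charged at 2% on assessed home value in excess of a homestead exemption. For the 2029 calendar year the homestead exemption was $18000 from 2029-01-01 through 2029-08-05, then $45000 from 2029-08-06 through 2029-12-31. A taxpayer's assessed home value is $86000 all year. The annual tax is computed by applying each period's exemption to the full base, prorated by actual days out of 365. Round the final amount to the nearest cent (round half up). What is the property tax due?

2029-01-01 to 2029-08-05: 217 days, exemption $18000 → ($86000 − $18000) × 2% × 217/365 = $808.5479
2029-08-06 to 2029-12-31: 148 days, exemption $45000 → ($86000 − $45000) × 2% × 148/365 = $332.4932
Total = $1141.0411

$1141.04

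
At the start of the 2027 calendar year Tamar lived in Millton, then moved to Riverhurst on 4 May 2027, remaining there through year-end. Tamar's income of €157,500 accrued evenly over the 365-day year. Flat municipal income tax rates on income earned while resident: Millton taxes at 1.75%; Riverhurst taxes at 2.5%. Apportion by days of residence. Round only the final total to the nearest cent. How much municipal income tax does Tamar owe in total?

€3,539.43

Millton, 1 Jan – 3 May 2027: 123 days → €157,500 × 1.75% × 123/365 = €928.8185
Riverhurst, 4 May – 31 Dec 2027: 242 days → €157,500 × 2.5% × 242/365 = €2,610.6164
Total = €3,539.4349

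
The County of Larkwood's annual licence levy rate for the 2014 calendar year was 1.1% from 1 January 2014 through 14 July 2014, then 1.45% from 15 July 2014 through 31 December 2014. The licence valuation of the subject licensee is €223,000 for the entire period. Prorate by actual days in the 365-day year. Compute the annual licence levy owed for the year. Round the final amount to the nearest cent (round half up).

€2,816.52

1 January – 14 July 2014: 195 days at 1.1% → €223,000 × 1.1% × 195/365 = €1,310.5068
15 July – 31 December 2014: 170 days at 1.45% → €223,000 × 1.45% × 170/365 = €1,506.0137
Total = €2,816.5205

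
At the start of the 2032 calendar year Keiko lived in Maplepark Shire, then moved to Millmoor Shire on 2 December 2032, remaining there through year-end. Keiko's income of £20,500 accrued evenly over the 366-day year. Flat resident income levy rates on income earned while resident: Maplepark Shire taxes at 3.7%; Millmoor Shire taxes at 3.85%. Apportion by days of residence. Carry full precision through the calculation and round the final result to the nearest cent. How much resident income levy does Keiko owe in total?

£761.02

Maplepark Shire, 1 January – 1 December 2032: 336 days → £20,500 × 3.7% × 336/366 = £696.3279
Millmoor Shire, 2 December – 31 December 2032: 30 days → £20,500 × 3.85% × 30/366 = £64.6926
Total = £761.0205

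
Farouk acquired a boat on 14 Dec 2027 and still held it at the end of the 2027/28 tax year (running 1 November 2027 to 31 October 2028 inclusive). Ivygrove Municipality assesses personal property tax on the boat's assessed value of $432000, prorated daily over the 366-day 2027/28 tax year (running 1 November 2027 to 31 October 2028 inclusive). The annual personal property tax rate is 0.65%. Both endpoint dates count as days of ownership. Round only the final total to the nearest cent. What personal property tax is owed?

$2478.10

Days held (14 Dec 2027 – 31 Oct 2028): 323 out of 366
Tax = $432000 × 0.65% × 323/366 = $2478.0984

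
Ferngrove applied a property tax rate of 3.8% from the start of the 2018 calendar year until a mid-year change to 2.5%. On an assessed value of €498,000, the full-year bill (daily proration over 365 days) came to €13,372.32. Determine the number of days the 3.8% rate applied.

52 days

Let d = days at the first rate; then 365 − d days at the second rate.
€498,000 × [3.8%·d + 2.5%·(365−d)] / 365 = €13,372.32
Solving gives d = 52, so the new rate took effect on 22 Feb 2018.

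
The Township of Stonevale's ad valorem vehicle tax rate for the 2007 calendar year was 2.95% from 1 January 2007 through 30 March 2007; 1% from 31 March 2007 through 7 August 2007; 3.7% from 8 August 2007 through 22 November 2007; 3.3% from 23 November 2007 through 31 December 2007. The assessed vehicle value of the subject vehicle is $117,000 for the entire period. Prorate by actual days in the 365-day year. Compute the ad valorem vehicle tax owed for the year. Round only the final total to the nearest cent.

1 January – 30 March 2007: 89 days at 2.95% → $117,000 × 2.95% × 89/365 = $841.5986
31 March – 7 August 2007: 130 days at 1% → $117,000 × 1% × 130/365 = $416.7123
8 August – 22 November 2007: 107 days at 3.7% → $117,000 × 3.7% × 107/365 = $1,269.0493
23 November – 31 December 2007: 39 days at 3.3% → $117,000 × 3.3% × 39/365 = $412.5452
Total = $2,939.9055

$2,939.91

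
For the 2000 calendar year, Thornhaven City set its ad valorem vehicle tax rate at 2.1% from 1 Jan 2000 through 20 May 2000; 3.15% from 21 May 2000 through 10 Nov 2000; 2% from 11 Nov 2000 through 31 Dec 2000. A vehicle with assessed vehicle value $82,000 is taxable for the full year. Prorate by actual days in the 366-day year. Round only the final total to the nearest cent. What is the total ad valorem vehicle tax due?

$2,119.90

1 Jan – 20 May 2000: 141 days at 2.1% → $82,000 × 2.1% × 141/366 = $663.3934
21 May – 10 Nov 2000: 174 days at 3.15% → $82,000 × 3.15% × 174/366 = $1,227.9836
11 Nov – 31 Dec 2000: 51 days at 2% → $82,000 × 2% × 51/366 = $228.5246
Total = $2,119.9016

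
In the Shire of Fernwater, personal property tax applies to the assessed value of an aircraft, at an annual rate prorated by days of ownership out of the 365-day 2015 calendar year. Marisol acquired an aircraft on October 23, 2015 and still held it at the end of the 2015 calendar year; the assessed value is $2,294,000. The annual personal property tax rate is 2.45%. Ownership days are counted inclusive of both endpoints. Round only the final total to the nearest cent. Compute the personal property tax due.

$10,778.66

Days held (October 23 – December 31, 2015): 70 out of 365
Tax = $2,294,000 × 2.45% × 70/365 = $10,778.6575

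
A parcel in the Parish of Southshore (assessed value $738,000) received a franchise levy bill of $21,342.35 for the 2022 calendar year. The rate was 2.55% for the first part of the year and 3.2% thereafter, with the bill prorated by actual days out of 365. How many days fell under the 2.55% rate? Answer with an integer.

173 days

Let d = days at the first rate; then 365 − d days at the second rate.
$738,000 × [2.55%·d + 3.2%·(365−d)] / 365 = $21,342.35
Solving gives d = 173, so the new rate took effect on 23 Jun 2022.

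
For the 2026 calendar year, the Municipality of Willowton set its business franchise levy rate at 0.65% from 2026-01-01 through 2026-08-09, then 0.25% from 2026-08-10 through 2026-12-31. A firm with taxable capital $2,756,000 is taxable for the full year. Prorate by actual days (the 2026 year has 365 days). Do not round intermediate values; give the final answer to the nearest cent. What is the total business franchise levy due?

2026-01-01 to 2026-08-09: 221 days at 0.65% → $2,756,000 × 0.65% × 221/365 = $10,846.5589
2026-08-10 to 2026-12-31: 144 days at 0.25% → $2,756,000 × 0.25% × 144/365 = $2,718.2466
Total = $13,564.8055

$13,564.81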